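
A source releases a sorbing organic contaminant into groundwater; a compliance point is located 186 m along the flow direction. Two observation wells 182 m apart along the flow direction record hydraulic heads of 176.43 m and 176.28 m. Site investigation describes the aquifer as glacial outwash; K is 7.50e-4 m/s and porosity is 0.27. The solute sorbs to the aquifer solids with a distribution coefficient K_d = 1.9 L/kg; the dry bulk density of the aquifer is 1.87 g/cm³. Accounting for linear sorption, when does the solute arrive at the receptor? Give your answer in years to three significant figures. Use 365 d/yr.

Hydraulic gradient i = (176.43 − 176.28) / 182 = 0.15 / 182 = 8.242e-4
K = 7.50e-4 m/s × 86400 s/d = 64.80 m/d
Darcy flux q = K·i = 64.80 × 8.242e-4 = 0.05341 m/d
Seepage velocity v = q / n = 0.05341 / 0.27 = 0.1978 m/d
Retardation R = 1 + ρ_b·K_d/n = 1 + 1.87×1.9/0.27 = 14.16
Contaminant velocity v_c = v/R = 0.1978/14.16 = 0.01397 m/d
t = L/v_c = 186/0.01397 = 13310 d
   = 13310/365 = 36.5 yr

36.5 years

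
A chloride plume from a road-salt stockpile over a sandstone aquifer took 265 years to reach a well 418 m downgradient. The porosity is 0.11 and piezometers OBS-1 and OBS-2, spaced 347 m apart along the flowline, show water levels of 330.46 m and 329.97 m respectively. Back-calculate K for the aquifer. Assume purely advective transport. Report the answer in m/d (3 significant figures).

0.337 m/d

Hydraulic gradient i = (330.46 − 329.97) / 347 = 0.49 / 347 = 0.001412
t = 265 years = 96730 d
v = L / t = 418 / 96730 = 0.004322 m/d
K = v · n / i = 0.004322 × 0.11 / 0.001412 = 0.337 m/d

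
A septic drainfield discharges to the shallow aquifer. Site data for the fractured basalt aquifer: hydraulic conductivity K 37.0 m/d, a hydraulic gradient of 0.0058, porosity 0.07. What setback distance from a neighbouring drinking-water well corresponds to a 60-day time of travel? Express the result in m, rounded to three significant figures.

Darcy flux q = K·i = 37.0 × 0.0058 = 0.2146 m/d
v = Ki/n = 37.0·0.0058/0.07 = 3.066 m/d
L = v × T = 3.066 × 60 = 183.9 m

184 m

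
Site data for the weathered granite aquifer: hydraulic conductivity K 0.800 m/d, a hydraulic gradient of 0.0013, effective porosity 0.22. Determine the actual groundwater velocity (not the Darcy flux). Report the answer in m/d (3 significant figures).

q = Ki = 0.800 × 0.0013 = 0.001040 m/d
Seepage velocity v = q / n = 0.001040 / 0.22 = 0.004727 m/d

0.00473 m/d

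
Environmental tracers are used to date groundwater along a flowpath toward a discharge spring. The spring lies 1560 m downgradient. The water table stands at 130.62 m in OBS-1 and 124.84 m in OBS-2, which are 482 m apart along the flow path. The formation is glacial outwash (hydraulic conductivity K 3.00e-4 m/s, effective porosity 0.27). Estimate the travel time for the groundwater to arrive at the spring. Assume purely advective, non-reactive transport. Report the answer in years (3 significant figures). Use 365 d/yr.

Hydraulic gradient i = (130.62 − 124.84) / 482 = 5.78 / 482 = 0.01199
K = 3.00e-4 m/s × 86400 s/d = 25.92 m/d
Darcy flux q = K·i = 25.92 × 0.01199 = 0.3108 m/d
v = Ki/n = 25.92·0.01199/0.27 = 1.151 m/d
t = L / v = 1560 / 1.151 = 1355 d
   = 1355 / 365 = 3.71 yr

3.71 years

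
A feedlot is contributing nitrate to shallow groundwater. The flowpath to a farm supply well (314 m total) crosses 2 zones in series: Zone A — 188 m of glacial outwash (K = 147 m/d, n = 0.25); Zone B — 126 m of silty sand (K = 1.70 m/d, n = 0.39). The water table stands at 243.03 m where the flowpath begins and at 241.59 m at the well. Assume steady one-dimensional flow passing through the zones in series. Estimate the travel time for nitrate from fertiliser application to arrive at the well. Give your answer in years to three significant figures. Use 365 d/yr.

Total head drop ΔH = 243.03 − 241.59 = 1.44 m
Steady 1-D flow in series ⇒ the Darcy flux q is identical in every zone and the zone head losses add (resistances L/K in series).
Σ(L/K) = 188/147 + 126/1.70 = 1.279 + 74.12 = 75.40 d
q = ΔH / Σ(L/K) = 1.44 / 75.40 = 0.01910 m/d (same in every zone)
Zone A: v = q/n = 0.01910/0.25 = 0.07640 m/d → t_A = 188/0.07640 = 2461 d
Zone B: v = q/n = 0.01910/0.39 = 0.04897 m/d → t_B = 126/0.04897 = 2573 d
Total t = 2461 + 2573 = 5034 d
   = 5034 / 365 = 13.8 yr

13.8 years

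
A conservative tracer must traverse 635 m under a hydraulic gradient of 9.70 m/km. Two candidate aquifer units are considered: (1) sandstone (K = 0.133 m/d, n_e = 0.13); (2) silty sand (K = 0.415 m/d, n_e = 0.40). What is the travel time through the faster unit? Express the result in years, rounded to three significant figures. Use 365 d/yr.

Unit 1 (sandstone): v = 0.133×0.0097/0.13 = 0.009924 m/d, t = 635/0.009924 = 63990 d
Unit 2 (silty sand): v = 0.415×0.0097/0.40 = 0.01006 m/d, t = 635/0.01006 = 63100 d
Faster: 63100 d / 365 = 173 yr

173 years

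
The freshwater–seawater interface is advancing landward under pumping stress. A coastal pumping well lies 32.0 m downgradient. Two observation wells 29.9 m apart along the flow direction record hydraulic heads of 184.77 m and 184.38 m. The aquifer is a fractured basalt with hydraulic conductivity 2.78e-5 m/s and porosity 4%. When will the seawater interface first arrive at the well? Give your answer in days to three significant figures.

Hydraulic gradient i = (184.77 − 184.38) / 29.9 = 0.39 / 29.9 = 0.01304
K = 2.78e-5 m/s × 86400 s/d = 2.402 m/d
Specific discharge q = 2.402 × 0.01304 = 0.03133 m/d
v = Ki/n = 2.402·0.01304/0.04 = 0.7832 m/d
t = L / v = 32.0 / 0.7832 = 40.86 d

40.9 days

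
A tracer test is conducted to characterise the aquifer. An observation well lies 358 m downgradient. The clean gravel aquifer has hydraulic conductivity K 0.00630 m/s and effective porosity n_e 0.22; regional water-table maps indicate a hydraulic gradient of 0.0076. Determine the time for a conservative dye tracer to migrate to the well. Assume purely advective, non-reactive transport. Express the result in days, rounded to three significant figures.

K = 0.00630 m/s × 86400 s/d = 544.3 m/d
q = Ki = 544.3 × 0.0076 = 4.137 m/d
v = Ki/n = 544.3·0.0076/0.22 = 18.80 m/d
t = L / v = 358 / 18.80 = 19.04 d

19.0 days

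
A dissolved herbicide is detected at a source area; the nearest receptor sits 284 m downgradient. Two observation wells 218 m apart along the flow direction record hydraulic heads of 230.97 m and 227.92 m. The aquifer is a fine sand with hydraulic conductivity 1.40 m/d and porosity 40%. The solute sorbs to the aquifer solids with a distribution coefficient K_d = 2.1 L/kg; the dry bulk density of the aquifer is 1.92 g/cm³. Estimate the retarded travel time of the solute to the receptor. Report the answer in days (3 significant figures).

64300 days

Hydraulic gradient i = (230.97 − 227.92) / 218 = 3.05 / 218 = 0.01399
q = Ki = 1.40 × 0.01399 = 0.01959 m/d
Seepage velocity v = q / n = 0.01959 / 0.40 = 0.04897 m/d
Retardation R = 1 + ρ_b·K_d/n = 1 + 1.92×2.1/0.40 = 11.08
Contaminant velocity v_c = v/R = 0.04897/11.08 = 0.004419 m/d
t = L/v_c = 284/0.004419 = 64260 d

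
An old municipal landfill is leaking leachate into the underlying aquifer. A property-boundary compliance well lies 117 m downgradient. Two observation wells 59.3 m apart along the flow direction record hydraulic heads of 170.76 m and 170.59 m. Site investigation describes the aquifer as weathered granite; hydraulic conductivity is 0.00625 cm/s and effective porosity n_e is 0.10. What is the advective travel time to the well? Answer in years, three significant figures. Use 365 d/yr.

2.07 years

Hydraulic gradient i = (170.76 − 170.59) / 59.3 = 0.17 / 59.3 = 0.002867
K = 0.00625 cm/s × 864 = 5.400 m/d
Specific discharge q = 5.400 × 0.002867 = 0.01548 m/d
Average linear velocity = 0.01548 / 0.10 = 0.1548 m/d
t = L / v = 117 / 0.1548 = 755.8 d
   = 755.8 / 365 = 2.07 yr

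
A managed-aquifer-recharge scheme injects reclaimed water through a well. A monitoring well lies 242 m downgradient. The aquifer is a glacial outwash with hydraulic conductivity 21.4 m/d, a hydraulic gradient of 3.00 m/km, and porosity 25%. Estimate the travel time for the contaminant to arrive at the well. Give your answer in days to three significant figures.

942 days

q = Ki = 21.4 × 0.0030 = 0.06420 m/d
Average linear velocity = 0.06420 / 0.25 = 0.2568 m/d
t = L / v = 242 / 0.2568 = 942.4 d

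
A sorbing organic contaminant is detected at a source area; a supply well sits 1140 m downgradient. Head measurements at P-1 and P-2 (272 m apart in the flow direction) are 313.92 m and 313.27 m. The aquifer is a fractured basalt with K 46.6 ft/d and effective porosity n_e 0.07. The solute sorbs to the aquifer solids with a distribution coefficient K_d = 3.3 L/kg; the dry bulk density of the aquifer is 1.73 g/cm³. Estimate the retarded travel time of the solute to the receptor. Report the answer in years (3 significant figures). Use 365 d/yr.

532 years

Hydraulic gradient i = (313.92 − 313.27) / 272 = 0.65 / 272 = 0.002390
K = 46.6 ft/d × 0.3048 = 14.20 m/d
Specific discharge q = 14.20 × 0.002390 = 0.03394 m/d
v_s = q/n_e = 0.03394/0.07 = 0.4849 m/d
Retardation R = 1 + ρ_b·K_d/n = 1 + 1.73×3.3/0.07 = 82.56
Contaminant velocity v_c = v/R = 0.4849/82.56 = 0.005873 m/d
t = L/v_c = 1140/0.005873 = 194100 d
   = 194100/365 = 532 yr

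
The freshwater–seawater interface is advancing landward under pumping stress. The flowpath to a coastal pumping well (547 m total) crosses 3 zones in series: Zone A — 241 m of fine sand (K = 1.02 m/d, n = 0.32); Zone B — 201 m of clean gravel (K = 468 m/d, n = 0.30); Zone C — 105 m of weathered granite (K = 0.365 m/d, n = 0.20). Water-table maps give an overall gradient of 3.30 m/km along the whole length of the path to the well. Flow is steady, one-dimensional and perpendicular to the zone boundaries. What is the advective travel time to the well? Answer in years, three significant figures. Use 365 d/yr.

Steady 1-D flow in series ⇒ the Darcy flux q is identical in every zone and the zone head losses add (resistances L/K in series).
Σ(L/K) = 241/1.02 + 201/468 + 105/0.365 = 236.3 + 0.4295 + 287.7 = 524.4 d
K_eq = L_total / Σ(L/K) = 547 / 524.4 = 1.043 m/d
q = K_eq · i = 1.043 × 0.0033 = 0.003442 m/d (same in every zone)
Zone A: v = q/n = 0.003442/0.32 = 0.01076 m/d → t_A = 241/0.01076 = 22400 d
Zone B: v = q/n = 0.003442/0.30 = 0.01147 m/d → t_B = 201/0.01147 = 17520 d
Zone C: v = q/n = 0.003442/0.20 = 0.01721 m/d → t_C = 105/0.01721 = 6100 d
Total t = 22400 + 17520 + 6100 = 46020 d
   = 46020 / 365 = 126 yr

126 years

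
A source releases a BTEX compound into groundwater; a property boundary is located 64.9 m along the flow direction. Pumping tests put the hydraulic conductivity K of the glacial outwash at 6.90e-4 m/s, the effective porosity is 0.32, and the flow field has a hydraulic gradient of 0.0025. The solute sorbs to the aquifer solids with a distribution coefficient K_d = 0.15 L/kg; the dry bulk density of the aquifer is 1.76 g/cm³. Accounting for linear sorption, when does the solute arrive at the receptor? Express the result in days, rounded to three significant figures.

254 days

K = 6.90e-4 m/s × 86400 s/d = 59.62 m/d
Specific discharge q = 59.62 × 0.0025 = 0.1490 m/d
v = Ki/n = 59.62·0.0025/0.32 = 0.4658 m/d
Retardation R = 1 + ρ_b·K_d/n = 1 + 1.76×0.15/0.32 = 1.825
Contaminant velocity v_c = v/R = 0.4658/1.825 = 0.2552 m/d
t = L/v_c = 64.9/0.2552 = 254.3 d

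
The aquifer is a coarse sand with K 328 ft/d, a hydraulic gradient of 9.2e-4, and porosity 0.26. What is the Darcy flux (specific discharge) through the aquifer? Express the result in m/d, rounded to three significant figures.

K = 328 ft/d × 0.3048 = 99.97 m/d
q = Ki = 99.97 × 9.2e-4 = 0.09198 m/d

0.0920 m/d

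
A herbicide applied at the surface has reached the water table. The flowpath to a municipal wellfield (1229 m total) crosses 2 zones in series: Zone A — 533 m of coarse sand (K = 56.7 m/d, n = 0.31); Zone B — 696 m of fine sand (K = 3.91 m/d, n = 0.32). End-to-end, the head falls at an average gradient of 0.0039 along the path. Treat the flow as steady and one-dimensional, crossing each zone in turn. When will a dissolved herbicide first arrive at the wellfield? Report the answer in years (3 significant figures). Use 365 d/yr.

Continuity: the same q passes through each zone, so ΔH = q·Σ(L_j/K_j) — the zones act as resistances in series.
Σ(L/K) = 533/56.7 + 696/3.91 = 9.400 + 178.0 = 187.4 d
K_eq = L_total / Σ(L/K) = 1229 / 187.4 = 6.558 m/d
q = K_eq · i = 6.558 × 0.0039 = 0.02558 m/d (same in every zone)
Zone A: v = q/n = 0.02558/0.31 = 0.08250 m/d → t_A = 533/0.08250 = 6460 d
Zone B: v = q/n = 0.02558/0.32 = 0.07993 m/d → t_B = 696/0.07993 = 8708 d
Total t = 6460 + 8708 = 15170 d
   = 15170 / 365 = 41.6 yr

41.6 years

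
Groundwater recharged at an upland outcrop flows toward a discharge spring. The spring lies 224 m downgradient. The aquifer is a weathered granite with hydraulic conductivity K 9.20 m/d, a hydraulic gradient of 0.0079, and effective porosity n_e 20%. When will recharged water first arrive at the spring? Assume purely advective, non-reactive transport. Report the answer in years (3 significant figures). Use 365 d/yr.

1.69 years

q = Ki = 9.20 × 0.0079 = 0.07268 m/d
v = Ki/n = 9.20·0.0079/0.20 = 0.3634 m/d
t = L / v = 224 / 0.3634 = 616.4 d
   = 616.4 / 365 = 1.69 yr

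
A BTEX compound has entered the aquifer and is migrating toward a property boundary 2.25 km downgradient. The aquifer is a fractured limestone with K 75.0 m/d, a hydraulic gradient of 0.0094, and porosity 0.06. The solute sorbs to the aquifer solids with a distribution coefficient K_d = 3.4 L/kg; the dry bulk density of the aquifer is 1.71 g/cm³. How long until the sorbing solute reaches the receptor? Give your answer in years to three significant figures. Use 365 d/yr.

51.4 years

q = Ki = 75.0 × 0.0094 = 0.7050 m/d
Seepage velocity v = q / n = 0.7050 / 0.06 = 11.75 m/d
Retardation R = 1 + ρ_b·K_d/n = 1 + 1.71×3.4/0.06 = 97.90
Contaminant velocity v_c = v/R = 11.75/97.90 = 0.1200 m/d
L = 2.25 km = 2250 m
t = L/v_c = 2250/0.1200 = 18750 d
   = 18750/365 = 51.4 yr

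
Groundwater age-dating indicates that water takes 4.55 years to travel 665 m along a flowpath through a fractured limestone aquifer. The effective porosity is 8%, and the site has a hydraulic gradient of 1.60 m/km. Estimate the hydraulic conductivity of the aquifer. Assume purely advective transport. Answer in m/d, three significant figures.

t = 4.55 years = 1661 d
v = L / t = 665 / 1661 = 0.4004 m/d
K = v · n / i = 0.4004 × 0.08 / 0.0016 = 20.0 m/d

20.0 m/d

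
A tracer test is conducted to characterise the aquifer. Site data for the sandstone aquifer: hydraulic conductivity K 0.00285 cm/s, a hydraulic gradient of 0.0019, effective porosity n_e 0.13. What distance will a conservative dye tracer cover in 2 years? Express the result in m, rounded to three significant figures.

K = 0.00285 cm/s × 864 = 2.462 m/d
Darcy flux q = K·i = 2.462 × 0.0019 = 0.004679 m/d
v = Ki/n = 2.462·0.0019/0.13 = 0.03599 m/d
T = 2 yr × 365 = 730 d
L = v × T = 0.03599 × 730 = 26.27 m

26.3 m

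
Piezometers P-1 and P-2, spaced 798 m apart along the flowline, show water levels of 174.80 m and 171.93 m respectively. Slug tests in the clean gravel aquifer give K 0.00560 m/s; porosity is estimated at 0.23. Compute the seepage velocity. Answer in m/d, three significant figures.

Hydraulic gradient i = (174.80 − 171.93) / 798 = 2.87 / 798 = 0.003596
K = 0.00560 m/s × 86400 s/d = 483.8 m/d
Darcy flux q = K·i = 483.8 × 0.003596 = 1.740 m/d
v = Ki/n = 483.8·0.003596/0.23 = 7.566 m/d

7.57 m/d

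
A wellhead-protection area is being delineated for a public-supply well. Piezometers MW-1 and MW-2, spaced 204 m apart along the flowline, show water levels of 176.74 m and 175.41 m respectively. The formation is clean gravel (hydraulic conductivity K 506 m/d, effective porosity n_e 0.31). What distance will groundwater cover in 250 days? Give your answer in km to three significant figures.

Hydraulic gradient i = (176.74 − 175.41) / 204 = 1.33 / 204 = 0.006520
Darcy flux q = K·i = 506 × 0.006520 = 3.299 m/d
v = Ki/n = 506·0.006520/0.31 = 10.64 m/d
L = v × T = 10.64 × 250 = 2660 m
   = 2.66 km

2.66 km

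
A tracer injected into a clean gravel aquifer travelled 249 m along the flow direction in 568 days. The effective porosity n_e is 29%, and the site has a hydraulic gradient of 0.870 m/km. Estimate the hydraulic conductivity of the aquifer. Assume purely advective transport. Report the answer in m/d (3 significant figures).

v = L / t = 249 / 568 = 0.4384 m/d
K = v · n / i = 0.4384 × 0.29 / 8.7e-4 = 146 m/d

146 m/d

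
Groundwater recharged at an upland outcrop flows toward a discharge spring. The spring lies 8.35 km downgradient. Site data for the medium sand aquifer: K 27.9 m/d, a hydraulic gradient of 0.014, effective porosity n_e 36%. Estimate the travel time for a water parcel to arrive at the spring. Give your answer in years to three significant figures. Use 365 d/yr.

21.1 years

Darcy flux q = K·i = 27.9 × 0.014 = 0.3906 m/d
Seepage velocity v = q / n = 0.3906 / 0.36 = 1.085 m/d
L = 8.35 km = 8350 m
t = L / v = 8350 / 1.085 = 7696 d
   = 7696 / 365 = 21.1 yr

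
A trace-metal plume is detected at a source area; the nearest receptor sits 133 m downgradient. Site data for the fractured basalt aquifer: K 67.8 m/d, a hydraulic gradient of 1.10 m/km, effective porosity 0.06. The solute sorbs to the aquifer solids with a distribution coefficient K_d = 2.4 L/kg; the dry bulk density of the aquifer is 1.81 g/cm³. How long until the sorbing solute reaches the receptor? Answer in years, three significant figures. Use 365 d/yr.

Specific discharge q = 67.8 × 0.0011 = 0.07458 m/d
Seepage velocity v = q / n = 0.07458 / 0.06 = 1.243 m/d
Retardation R = 1 + ρ_b·K_d/n = 1 + 1.81×2.4/0.06 = 73.40
Contaminant velocity v_c = v/R = 1.243/73.40 = 0.01693 m/d
t = L/v_c = 133/0.01693 = 7854 d
   = 7854/365 = 21.5 yr

21.5 years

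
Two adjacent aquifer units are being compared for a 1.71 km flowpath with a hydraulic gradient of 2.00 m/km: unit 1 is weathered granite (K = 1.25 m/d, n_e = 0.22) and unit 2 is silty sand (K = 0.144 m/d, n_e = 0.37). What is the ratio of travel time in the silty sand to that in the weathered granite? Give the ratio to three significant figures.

14.6

Unit 1 (weathered granite): v = 1.25×0.0020/0.22 = 0.01136 m/d, t = 1710/0.01136 = 150500 d
Unit 2 (silty sand): v = 0.144×0.0020/0.37 = 7.784e-4 m/d, t = 1710/7.784e-4 = 2.197e6 d
t(silty sand) / t(weathered granite) = 2.197e6/150500 = 14.6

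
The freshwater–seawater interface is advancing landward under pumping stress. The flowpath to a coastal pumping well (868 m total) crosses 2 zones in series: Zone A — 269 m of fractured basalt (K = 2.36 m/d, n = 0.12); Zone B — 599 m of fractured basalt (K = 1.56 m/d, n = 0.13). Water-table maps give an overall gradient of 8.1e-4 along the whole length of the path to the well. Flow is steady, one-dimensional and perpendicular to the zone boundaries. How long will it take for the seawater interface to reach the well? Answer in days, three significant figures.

78000 days

Continuity: the same q passes through each zone, so ΔH = q·Σ(L_j/K_j) — the zones act as resistances in series.
Σ(L/K) = 269/2.36 + 599/1.56 = 114.0 + 384.0 = 498.0 d
K_eq = L_total / Σ(L/K) = 868 / 498.0 = 1.743 m/d
q = K_eq · i = 1.743 × 8.1e-4 = 0.001412 m/d (same in every zone)
Zone A: v = q/n = 0.001412/0.12 = 0.01177 m/d → t_A = 269/0.01177 = 22860 d
Zone B: v = q/n = 0.001412/0.13 = 0.01086 m/d → t_B = 599/0.01086 = 55150 d
Total t = 22860 + 55150 = 78010 d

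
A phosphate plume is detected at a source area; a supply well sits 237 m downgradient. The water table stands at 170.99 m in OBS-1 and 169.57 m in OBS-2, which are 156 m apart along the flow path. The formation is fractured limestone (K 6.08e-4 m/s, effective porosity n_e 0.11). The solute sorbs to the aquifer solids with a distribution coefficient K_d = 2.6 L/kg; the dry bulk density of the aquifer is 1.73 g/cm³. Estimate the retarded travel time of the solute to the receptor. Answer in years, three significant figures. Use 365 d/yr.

6.26 years

Hydraulic gradient i = (170.99 − 169.57) / 156 = 1.42 / 156 = 0.009103
K = 6.08e-4 m/s × 86400 s/d = 52.53 m/d
Darcy flux q = K·i = 52.53 × 0.009103 = 0.4782 m/d
Average linear velocity = 0.4782 / 0.11 = 4.347 m/d
Retardation R = 1 + ρ_b·K_d/n = 1 + 1.73×2.6/0.11 = 41.89
Contaminant velocity v_c = v/R = 4.347/41.89 = 0.1038 m/d
t = L/v_c = 237/0.1038 = 2284 d
   = 2284/365 = 6.26 yr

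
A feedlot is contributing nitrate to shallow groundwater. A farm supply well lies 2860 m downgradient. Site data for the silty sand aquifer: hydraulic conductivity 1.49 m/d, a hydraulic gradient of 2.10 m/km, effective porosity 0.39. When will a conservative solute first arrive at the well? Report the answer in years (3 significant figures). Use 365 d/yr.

977 years

Specific discharge q = 1.49 × 0.0021 = 0.003129 m/d
Average linear velocity = 0.003129 / 0.39 = 0.008023 m/d
t = L / v = 2860 / 0.008023 = 356500 d
   = 356500 / 365 = 977 yr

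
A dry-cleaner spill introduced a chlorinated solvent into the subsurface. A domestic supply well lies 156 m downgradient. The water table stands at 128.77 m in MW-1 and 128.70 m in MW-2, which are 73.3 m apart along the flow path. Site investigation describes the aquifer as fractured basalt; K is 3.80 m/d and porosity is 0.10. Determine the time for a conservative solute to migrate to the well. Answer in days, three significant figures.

Hydraulic gradient i = (128.77 − 128.70) / 73.3 = 0.07 / 73.3 = 9.550e-4
Specific discharge q = 3.80 × 9.550e-4 = 0.003629 m/d
v = Ki/n = 3.80·9.550e-4/0.10 = 0.03629 m/d
t = L / v = 156 / 0.03629 = 4299 d

4300 days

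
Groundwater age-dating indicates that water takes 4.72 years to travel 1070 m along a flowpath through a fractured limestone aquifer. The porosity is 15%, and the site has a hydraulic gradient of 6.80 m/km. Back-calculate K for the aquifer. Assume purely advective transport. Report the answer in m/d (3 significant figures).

t = 4.72 years = 1723 d
v = L / t = 1070 / 1723 = 0.6211 m/d
K = v · n / i = 0.6211 × 0.15 / 0.0068 = 13.7 m/d

13.7 m/d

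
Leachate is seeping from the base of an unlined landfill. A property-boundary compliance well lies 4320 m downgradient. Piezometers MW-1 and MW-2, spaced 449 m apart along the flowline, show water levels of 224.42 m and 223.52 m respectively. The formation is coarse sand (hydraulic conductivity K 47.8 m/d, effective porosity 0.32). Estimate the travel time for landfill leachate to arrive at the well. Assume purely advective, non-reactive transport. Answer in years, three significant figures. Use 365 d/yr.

39.5 years

Hydraulic gradient i = (224.42 − 223.52) / 449 = 0.90 / 449 = 0.002004
Darcy flux q = K·i = 47.8 × 0.002004 = 0.09581 m/d
Average linear velocity = 0.09581 / 0.32 = 0.2994 m/d
t = L / v = 4320 / 0.2994 = 14430 d
   = 14430 / 365 = 39.5 yr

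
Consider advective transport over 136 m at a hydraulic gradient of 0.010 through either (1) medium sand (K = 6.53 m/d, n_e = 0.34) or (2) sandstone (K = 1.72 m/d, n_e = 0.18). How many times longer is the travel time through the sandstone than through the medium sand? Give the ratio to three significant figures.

Unit 1 (medium sand): v = 6.53×0.010/0.34 = 0.1921 m/d, t = 136/0.1921 = 708.1 d
Unit 2 (sandstone): v = 1.72×0.010/0.18 = 0.09556 m/d, t = 136/0.09556 = 1423 d
t(sandstone) / t(medium sand) = 1423/708.1 = 2.01

2.01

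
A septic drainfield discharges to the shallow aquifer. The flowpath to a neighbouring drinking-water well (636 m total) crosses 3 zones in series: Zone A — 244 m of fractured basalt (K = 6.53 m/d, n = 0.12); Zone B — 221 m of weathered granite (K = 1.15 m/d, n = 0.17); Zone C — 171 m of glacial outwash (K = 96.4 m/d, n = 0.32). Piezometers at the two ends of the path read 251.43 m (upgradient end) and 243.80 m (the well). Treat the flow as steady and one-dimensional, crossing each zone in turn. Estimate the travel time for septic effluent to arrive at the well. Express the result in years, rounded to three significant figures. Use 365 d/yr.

Total head drop ΔH = 251.43 − 243.80 = 7.63 m
Steady 1-D flow in series ⇒ the Darcy flux q is identical in every zone and the zone head losses add (resistances L/K in series).
Σ(L/K) = 244/6.53 + 221/1.15 + 171/96.4 = 37.37 + 192.2 + 1.774 = 231.3 d
q = ΔH / Σ(L/K) = 7.63 / 231.3 = 0.03299 m/d (same in every zone)
Zone A: v = q/n = 0.03299/0.12 = 0.2749 m/d → t_A = 244/0.2749 = 887.7 d
Zone B: v = q/n = 0.03299/0.17 = 0.1940 m/d → t_B = 221/0.1940 = 1139 d
Zone C: v = q/n = 0.03299/0.32 = 0.1031 m/d → t_C = 171/0.1031 = 1659 d
Total t = 887.7 + 1139 + 1659 = 3686 d
   = 3686 / 365 = 10.1 yr

10.1 years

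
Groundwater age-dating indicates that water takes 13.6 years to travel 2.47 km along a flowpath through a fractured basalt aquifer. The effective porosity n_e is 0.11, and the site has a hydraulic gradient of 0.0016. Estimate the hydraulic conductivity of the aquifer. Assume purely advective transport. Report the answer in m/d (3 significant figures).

34.2 m/d

t = 13.6 years = 4964 d
L = 2.47 km = 2470 m
v = L / t = 2470 / 4964 = 0.4976 m/d
K = v · n / i = 0.4976 × 0.11 / 0.0016 = 34.2 m/d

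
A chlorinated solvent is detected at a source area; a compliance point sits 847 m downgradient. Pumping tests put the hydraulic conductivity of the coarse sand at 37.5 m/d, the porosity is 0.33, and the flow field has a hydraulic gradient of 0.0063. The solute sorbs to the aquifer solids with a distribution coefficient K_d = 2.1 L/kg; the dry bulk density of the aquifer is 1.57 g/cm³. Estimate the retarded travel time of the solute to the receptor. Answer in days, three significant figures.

13000 days

q = Ki = 37.5 × 0.0063 = 0.2363 m/d
v = Ki/n = 37.5·0.0063/0.33 = 0.7159 m/d
Retardation R = 1 + ρ_b·K_d/n = 1 + 1.57×2.1/0.33 = 10.99
Contaminant velocity v_c = v/R = 0.7159/10.99 = 0.06514 m/d
t = L/v_c = 847/0.06514 = 13000 d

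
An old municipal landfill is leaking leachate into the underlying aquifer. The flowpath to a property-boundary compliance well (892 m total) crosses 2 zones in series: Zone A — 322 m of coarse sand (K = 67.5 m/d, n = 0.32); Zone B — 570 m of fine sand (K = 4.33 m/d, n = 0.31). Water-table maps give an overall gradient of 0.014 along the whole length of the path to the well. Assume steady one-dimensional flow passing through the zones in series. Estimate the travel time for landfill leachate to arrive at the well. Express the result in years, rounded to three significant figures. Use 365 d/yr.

8.37 years

Continuity: the same q passes through each zone, so ΔH = q·Σ(L_j/K_j) — the zones act as resistances in series.
Σ(L/K) = 322/67.5 + 570/4.33 = 4.770 + 131.6 = 136.4 d
K_eq = L_total / Σ(L/K) = 892 / 136.4 = 6.539 m/d
q = K_eq · i = 6.539 × 0.014 = 0.09155 m/d (same in every zone)
Zone A: v = q/n = 0.09155/0.32 = 0.2861 m/d → t_A = 322/0.2861 = 1126 d
Zone B: v = q/n = 0.09155/0.31 = 0.2953 m/d → t_B = 570/0.2953 = 1930 d
Total t = 1126 + 1930 = 3056 d
   = 3056 / 365 = 8.37 yr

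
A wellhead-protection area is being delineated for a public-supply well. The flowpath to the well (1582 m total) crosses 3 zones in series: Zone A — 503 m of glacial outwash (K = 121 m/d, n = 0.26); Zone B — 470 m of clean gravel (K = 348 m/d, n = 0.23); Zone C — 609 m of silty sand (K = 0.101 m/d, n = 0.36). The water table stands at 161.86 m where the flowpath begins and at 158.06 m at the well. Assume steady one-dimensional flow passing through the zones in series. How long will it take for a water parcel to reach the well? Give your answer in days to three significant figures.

728000 days

Total head drop ΔH = 161.86 − 158.06 = 3.80 m
Steady 1-D flow in series ⇒ the Darcy flux q is identical in every zone and the zone head losses add (resistances L/K in series).
Σ(L/K) = 503/121 + 470/348 + 609/0.101 = 4.157 + 1.351 + 6030 = 6035 d
q = ΔH / Σ(L/K) = 3.80 / 6035 = 6.296e-4 m/d (same in every zone)
Zone A: v = q/n = 6.296e-4/0.26 = 0.002422 m/d → t_A = 503/0.002422 = 207700 d
Zone B: v = q/n = 6.296e-4/0.23 = 0.002738 m/d → t_B = 470/0.002738 = 171700 d
Zone C: v = q/n = 6.296e-4/0.36 = 0.001749 m/d → t_C = 609/0.001749 = 348200 d
Total t = 207700 + 171700 + 348200 = 727600 d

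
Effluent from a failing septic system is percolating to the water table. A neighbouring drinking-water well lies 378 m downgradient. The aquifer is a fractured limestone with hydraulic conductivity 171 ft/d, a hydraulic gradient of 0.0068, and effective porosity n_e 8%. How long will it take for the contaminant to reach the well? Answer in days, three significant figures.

K = 171 ft/d × 0.3048 = 52.12 m/d
q = Ki = 52.12 × 0.0068 = 0.3544 m/d
Seepage velocity v = q / n = 0.3544 / 0.08 = 4.430 m/d
t = L / v = 378 / 4.430 = 85.32 d

85.3 days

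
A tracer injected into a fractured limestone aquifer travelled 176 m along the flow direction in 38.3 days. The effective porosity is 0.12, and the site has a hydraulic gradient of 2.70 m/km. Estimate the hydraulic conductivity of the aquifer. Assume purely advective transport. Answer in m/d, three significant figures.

204 m/d

v = L / t = 176 / 38.3 = 4.595 m/d
K = v · n / i = 4.595 × 0.12 / 0.0027 = 204 m/d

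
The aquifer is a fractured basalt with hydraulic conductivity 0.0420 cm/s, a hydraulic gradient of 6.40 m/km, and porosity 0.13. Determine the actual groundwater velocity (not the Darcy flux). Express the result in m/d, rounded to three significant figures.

1.79 m/d

K = 0.0420 cm/s × 864 = 36.29 m/d
Darcy flux q = K·i = 36.29 × 0.0064 = 0.2322 m/d
Average linear velocity = 0.2322 / 0.13 = 1.786 m/d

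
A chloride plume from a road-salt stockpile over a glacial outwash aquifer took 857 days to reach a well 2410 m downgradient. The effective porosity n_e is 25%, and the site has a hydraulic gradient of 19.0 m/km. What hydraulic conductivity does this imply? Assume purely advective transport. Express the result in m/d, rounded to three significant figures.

v = L / t = 2410 / 857 = 2.812 m/d
K = v · n / i = 2.812 × 0.25 / 0.019 = 37.0 m/d

37.0 m/d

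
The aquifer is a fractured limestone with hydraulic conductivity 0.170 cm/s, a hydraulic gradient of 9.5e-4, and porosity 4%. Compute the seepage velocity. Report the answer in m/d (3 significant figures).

3.49 m/d

K = 0.170 cm/s × 864 = 146.9 m/d
q = Ki = 146.9 × 9.5e-4 = 0.1395 m/d
v_s = q/n_e = 0.1395/0.04 = 3.488 m/d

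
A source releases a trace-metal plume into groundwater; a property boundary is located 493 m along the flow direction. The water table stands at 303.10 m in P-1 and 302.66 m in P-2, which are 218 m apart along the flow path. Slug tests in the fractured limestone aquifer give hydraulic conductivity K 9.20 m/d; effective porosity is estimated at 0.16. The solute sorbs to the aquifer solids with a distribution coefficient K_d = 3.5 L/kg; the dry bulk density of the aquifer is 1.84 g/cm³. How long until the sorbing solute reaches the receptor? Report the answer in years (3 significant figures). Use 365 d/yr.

480 years

Hydraulic gradient i = (303.10 − 302.66) / 218 = 0.44 / 218 = 0.002018
q = Ki = 9.20 × 0.002018 = 0.01857 m/d
v_s = q/n_e = 0.01857/0.16 = 0.1161 m/d
Retardation R = 1 + ρ_b·K_d/n = 1 + 1.84×3.5/0.16 = 41.25
Contaminant velocity v_c = v/R = 0.1161/41.25 = 0.002813 m/d
t = L/v_c = 493/0.002813 = 175200 d
   = 175200/365 = 480 yr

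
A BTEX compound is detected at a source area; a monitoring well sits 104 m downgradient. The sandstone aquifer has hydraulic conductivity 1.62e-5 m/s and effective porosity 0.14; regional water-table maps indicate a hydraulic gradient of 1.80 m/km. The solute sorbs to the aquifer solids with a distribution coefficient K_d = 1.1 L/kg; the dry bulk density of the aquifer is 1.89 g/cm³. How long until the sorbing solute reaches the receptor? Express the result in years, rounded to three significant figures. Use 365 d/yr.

251 years

K = 1.62e-5 m/s × 86400 s/d = 1.400 m/d
Specific discharge q = 1.400 × 0.0018 = 0.002519 m/d
v_s = q/n_e = 0.002519/0.14 = 0.01800 m/d
Retardation R = 1 + ρ_b·K_d/n = 1 + 1.89×1.1/0.14 = 15.85
Contaminant velocity v_c = v/R = 0.01800/15.85 = 0.001135 m/d
t = L/v_c = 104/0.001135 = 91600 d
   = 91600/365 = 251 yr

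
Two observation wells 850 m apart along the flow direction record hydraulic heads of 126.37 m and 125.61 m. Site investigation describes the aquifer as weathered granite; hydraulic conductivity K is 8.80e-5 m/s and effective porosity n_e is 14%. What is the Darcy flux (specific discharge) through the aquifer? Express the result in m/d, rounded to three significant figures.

Hydraulic gradient i = (126.37 − 125.61) / 850 = 0.76 / 850 = 8.941e-4
K = 8.80e-5 m/s × 86400 s/d = 7.603 m/d
Darcy flux q = K·i = 7.603 × 8.941e-4 = 0.006798 m/d

0.00680 m/d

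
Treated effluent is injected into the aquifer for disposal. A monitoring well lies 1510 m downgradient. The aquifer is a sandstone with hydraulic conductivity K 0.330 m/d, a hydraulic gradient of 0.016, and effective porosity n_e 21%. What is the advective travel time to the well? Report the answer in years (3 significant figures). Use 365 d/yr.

Darcy flux q = K·i = 0.330 × 0.016 = 0.005280 m/d
Seepage velocity v = q / n = 0.005280 / 0.21 = 0.02514 m/d
t = L / v = 1510 / 0.02514 = 60060 d
   = 60060 / 365 = 165 yr

165 years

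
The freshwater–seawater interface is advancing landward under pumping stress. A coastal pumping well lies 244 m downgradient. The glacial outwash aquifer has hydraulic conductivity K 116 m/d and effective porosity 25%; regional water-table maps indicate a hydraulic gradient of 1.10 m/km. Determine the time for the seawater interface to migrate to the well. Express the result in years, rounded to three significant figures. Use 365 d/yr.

Specific discharge q = 116 × 0.0011 = 0.1276 m/d
v = Ki/n = 116·0.0011/0.25 = 0.5104 m/d
t = L / v = 244 / 0.5104 = 478.1 d
   = 478.1 / 365 = 1.31 yr

1.31 years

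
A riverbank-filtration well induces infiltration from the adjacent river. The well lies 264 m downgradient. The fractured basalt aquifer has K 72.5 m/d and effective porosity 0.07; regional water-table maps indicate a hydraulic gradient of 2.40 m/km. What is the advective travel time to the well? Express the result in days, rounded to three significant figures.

106 days

Darcy flux q = K·i = 72.5 × 0.0024 = 0.1740 m/d
v = Ki/n = 72.5·0.0024/0.07 = 2.486 m/d
t = L / v = 264 / 2.486 = 106.2 d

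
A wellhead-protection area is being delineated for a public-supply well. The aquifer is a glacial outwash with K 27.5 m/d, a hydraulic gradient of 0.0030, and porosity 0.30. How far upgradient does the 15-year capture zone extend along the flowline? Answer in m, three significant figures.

1510 m

Specific discharge q = 27.5 × 0.0030 = 0.08250 m/d
v_s = q/n_e = 0.08250/0.30 = 0.2750 m/d
T = 15 yr × 365 = 5475 d
L = v × T = 0.2750 × 5475 = 1506 m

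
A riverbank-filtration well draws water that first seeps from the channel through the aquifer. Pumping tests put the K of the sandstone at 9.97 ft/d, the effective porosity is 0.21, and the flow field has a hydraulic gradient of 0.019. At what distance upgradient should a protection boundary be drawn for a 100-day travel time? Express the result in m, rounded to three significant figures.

27.5 m

K = 9.97 ft/d × 0.3048 = 3.039 m/d
Specific discharge q = 3.039 × 0.019 = 0.05774 m/d
Seepage velocity v = q / n = 0.05774 / 0.21 = 0.2749 m/d
L = v × T = 0.2749 × 100 = 27.49 m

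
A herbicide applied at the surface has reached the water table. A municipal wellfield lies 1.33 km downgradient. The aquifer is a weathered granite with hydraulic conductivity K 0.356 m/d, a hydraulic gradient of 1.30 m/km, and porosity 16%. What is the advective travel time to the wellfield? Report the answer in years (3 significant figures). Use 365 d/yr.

Darcy flux q = K·i = 0.356 × 0.0013 = 4.628e-4 m/d
Seepage velocity v = q / n = 4.628e-4 / 0.16 = 0.002892 m/d
L = 1.33 km = 1330 m
t = L / v = 1330 / 0.002892 = 459800 d
   = 459800 / 365 = 1260 yr

1260 years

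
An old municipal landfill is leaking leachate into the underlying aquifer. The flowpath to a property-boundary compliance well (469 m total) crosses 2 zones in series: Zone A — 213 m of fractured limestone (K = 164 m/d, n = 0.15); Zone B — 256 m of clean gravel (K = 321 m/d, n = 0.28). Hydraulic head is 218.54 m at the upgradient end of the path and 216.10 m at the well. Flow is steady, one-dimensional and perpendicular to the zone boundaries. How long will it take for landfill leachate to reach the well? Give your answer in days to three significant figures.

89.0 days

Total head drop ΔH = 218.54 − 216.10 = 2.44 m
Steady 1-D flow in series ⇒ the Darcy flux q is identical in every zone and the zone head losses add (resistances L/K in series).
Σ(L/K) = 213/164 + 256/321 = 1.299 + 0.7975 = 2.096 d
q = ΔH / Σ(L/K) = 2.44 / 2.096 = 1.164 m/d (same in every zone)
Zone A: v = q/n = 1.164/0.15 = 7.760 m/d → t_A = 213/7.760 = 27.45 d
Zone B: v = q/n = 1.164/0.28 = 4.157 m/d → t_B = 256/4.157 = 61.58 d
Total t = 27.45 + 61.58 = 89.03 d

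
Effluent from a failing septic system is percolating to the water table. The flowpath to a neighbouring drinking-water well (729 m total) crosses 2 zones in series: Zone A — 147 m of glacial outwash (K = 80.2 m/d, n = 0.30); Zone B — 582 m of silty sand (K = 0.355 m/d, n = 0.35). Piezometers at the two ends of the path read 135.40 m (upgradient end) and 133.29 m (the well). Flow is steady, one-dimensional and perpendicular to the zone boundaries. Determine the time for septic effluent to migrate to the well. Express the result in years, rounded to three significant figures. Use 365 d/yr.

528 years

Total head drop ΔH = 135.40 − 133.29 = 2.11 m
Continuity: the same q passes through each zone, so ΔH = q·Σ(L_j/K_j) — the zones act as resistances in series.
Σ(L/K) = 147/80.2 + 582/0.355 = 1.833 + 1639 = 1641 d
q = ΔH / Σ(L/K) = 2.11 / 1641 = 0.001286 m/d (same in every zone)
Zone A: v = q/n = 0.001286/0.30 = 0.004285 m/d → t_A = 147/0.004285 = 34300 d
Zone B: v = q/n = 0.001286/0.35 = 0.003673 m/d → t_B = 582/0.003673 = 158400 d
Total t = 34300 + 158400 = 192800 d
   = 192800 / 365 = 528 yr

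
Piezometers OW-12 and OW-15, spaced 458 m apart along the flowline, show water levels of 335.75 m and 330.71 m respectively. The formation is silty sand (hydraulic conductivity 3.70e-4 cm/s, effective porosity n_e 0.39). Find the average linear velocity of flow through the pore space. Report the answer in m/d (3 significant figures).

Hydraulic gradient i = (335.75 − 330.71) / 458 = 5.04 / 458 = 0.01100
K = 3.70e-4 cm/s × 864 = 0.3197 m/d
Specific discharge q = 0.3197 × 0.01100 = 0.003518 m/d
v = Ki/n = 0.3197·0.01100/0.39 = 0.009020 m/d

0.00902 m/d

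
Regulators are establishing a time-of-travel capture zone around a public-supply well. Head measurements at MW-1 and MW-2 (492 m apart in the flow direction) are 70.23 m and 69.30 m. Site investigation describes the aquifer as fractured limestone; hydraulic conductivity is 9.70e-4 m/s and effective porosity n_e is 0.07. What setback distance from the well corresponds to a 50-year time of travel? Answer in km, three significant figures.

41.3 km

Hydraulic gradient i = (70.23 − 69.30) / 492 = 0.93 / 492 = 0.001890
K = 9.70e-4 m/s × 86400 s/d = 83.81 m/d
q = Ki = 83.81 × 0.001890 = 0.1584 m/d
Average linear velocity = 0.1584 / 0.07 = 2.263 m/d
T = 50 yr × 365 = 18250 d
L = v × T = 2.263 × 18250 = 41300 m
   = 41.3 km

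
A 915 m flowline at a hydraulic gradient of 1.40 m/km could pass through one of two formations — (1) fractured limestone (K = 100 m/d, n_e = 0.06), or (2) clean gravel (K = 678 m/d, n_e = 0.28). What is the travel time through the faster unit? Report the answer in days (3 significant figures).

270 days

Unit 1 (fractured limestone): v = 100×0.0014/0.06 = 2.333 m/d, t = 915/2.333 = 392.1 d
Unit 2 (clean gravel): v = 678×0.0014/0.28 = 3.390 m/d, t = 915/3.390 = 269.9 d
Faster unit: t = 270 d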